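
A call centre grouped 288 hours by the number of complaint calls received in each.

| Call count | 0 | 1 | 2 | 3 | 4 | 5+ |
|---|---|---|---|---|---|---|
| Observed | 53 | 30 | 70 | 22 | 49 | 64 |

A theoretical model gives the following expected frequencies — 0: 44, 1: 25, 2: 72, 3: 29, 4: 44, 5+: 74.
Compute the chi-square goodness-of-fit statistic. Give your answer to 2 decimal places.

6.51

cat         O        E   (O−E)²/E
0          53       44      1.841
1          30       25      1.000
2          70       72      0.056
3          22       29      1.690
4          49       44      0.568
5+         64       74      1.351
Sum = 6.51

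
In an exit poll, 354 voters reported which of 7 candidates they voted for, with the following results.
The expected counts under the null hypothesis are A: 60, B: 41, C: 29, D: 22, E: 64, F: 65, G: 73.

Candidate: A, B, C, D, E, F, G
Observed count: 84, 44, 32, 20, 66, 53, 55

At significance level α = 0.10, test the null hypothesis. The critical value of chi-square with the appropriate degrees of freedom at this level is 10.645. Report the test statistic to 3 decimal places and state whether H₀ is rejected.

χ² = (84−60)²/60 + (44−41)²/41 + (32−29)²/29 + (20−22)²/22 + (66−64)²/64 + (53−65)²/65 + (55−73)²/73
   = 9.6000 + 0.2195 + 0.3103 + 0.1818 + 0.0625 + 2.2154 + 4.4384
Sum = 17.028
df = 6. Since 17.028 > 10.645, we reject H₀.

17.028; reject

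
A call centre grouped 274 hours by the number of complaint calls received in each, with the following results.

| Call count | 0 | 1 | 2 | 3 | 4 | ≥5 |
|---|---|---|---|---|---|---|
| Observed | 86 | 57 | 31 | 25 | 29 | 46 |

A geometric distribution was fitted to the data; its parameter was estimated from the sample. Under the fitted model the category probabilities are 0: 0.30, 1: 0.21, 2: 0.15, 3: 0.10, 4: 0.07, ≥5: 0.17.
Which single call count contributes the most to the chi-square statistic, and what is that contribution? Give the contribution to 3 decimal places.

Expected counts E_i = n·p_i: 274×0.30 = 82.2, 274×0.21 = 57.54, 274×0.15 = 41.1, 274×0.10 = 27.4, 274×0.07 = 19.18, 274×0.17 = 46.58.
χ² = (86−82.2)²/82.2 + (57−57.54)²/57.54 + (31−41.1)²/41.1 + (25−27.4)²/27.4 + (29−19.18)²/19.18 + (46−46.58)²/46.58
   = 0.1757 + 0.0051 + 2.4820 + 0.2102 + 5.0278 + 0.0072
The largest term is for 4: 5.028.

4, 5.028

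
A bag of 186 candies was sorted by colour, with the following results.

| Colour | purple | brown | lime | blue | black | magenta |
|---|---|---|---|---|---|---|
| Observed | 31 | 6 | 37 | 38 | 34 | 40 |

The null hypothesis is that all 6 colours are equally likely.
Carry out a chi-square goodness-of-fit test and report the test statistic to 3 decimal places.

Expected count for each of the 6 categories: 186/6 = 31.
cat          O        E   (O−E)²/E
purple      31       31     0.0000
brown        6       31    20.1613
lime        37       31     1.1613
blue        38       31     1.5806
black       34       31     0.2903
magenta     40       31     2.6129
Sum = 25.806

25.806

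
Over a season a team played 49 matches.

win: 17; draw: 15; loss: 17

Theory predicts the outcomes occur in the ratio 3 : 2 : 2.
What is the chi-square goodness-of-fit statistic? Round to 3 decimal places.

Ratio total = 7. Expected counts: 49×3/7 = 21, 49×2/7 = 14, 49×2/7 = 14.
win: (17 − 21)²/21 = 16/21 = 0.7619
draw: (15 − 14)²/14 = 1/14 = 0.0714
loss: (17 − 14)²/14 = 9/14 = 0.6429
Sum = 1.476

1.476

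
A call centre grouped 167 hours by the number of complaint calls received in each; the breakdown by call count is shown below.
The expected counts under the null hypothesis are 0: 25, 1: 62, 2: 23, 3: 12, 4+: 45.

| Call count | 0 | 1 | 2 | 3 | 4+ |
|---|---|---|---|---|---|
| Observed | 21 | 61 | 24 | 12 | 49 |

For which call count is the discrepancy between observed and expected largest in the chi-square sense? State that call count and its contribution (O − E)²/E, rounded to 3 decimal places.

0, 0.640

χ² = (21−25)²/25 + (61−62)²/62 + (24−23)²/23 + (12−12)²/12 + (49−45)²/45
   = 0.6400 + 0.0161 + 0.0435 + 0.0000 + 0.3556
The largest term is for 0: 0.640.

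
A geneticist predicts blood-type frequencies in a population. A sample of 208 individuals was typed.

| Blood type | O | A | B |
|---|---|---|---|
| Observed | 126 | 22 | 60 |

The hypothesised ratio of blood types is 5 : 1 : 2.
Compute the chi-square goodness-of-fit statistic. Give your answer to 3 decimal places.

Ratio total = 8. Expected counts: 208×5/8 = 130, 208×1/8 = 26, 208×2/8 = 52.
O: (126 − 130)²/130 = 16/130 = 0.1231
A: (22 − 26)²/26 = 16/26 = 0.6154
B: (60 − 52)²/52 = 64/52 = 1.2308
Sum = 1.969

1.969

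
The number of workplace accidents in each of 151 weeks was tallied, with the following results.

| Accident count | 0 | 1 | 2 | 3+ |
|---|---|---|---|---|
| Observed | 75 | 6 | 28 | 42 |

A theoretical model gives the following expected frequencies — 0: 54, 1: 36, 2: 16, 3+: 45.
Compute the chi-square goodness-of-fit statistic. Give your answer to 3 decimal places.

0: (75 − 54)²/54 = 441/54 = 8.1667
1: (6 − 36)²/36 = 900/36 = 25.0000
2: (28 − 16)²/16 = 144/16 = 9.0000
3+: (42 − 45)²/45 = 9/45 = 0.2000
Sum = 42.367

42.367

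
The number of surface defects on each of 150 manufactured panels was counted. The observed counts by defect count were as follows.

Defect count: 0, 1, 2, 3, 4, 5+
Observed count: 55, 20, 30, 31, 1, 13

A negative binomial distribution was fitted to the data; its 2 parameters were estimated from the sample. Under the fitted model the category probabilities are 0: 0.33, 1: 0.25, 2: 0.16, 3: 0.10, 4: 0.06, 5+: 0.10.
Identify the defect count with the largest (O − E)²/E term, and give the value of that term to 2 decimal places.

3, 17.07

Expected counts E_i = n·p_i: 150×0.33 = 49.5, 150×0.25 = 37.5, 150×0.16 = 24, 150×0.10 = 15, 150×0.06 = 9, 150×0.10 = 15.
χ² = (55−49.5)²/49.5 + (20−37.5)²/37.5 + (30−24)²/24 + (31−15)²/15 + (1−9)²/9 + (13−15)²/15
   = 0.611 + 8.167 + 1.500 + 17.067 + 7.111 + 0.267
The largest term is for 3: 17.07.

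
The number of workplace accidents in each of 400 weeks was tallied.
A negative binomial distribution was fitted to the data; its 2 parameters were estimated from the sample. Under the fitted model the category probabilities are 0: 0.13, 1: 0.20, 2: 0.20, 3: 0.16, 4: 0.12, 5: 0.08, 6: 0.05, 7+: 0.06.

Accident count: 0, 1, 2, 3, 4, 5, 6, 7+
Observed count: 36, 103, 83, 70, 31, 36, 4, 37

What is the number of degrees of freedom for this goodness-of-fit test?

There are k = 8 categories and 2 parameters estimated from the data, so df = 8 − 1 − 2 = 5.

5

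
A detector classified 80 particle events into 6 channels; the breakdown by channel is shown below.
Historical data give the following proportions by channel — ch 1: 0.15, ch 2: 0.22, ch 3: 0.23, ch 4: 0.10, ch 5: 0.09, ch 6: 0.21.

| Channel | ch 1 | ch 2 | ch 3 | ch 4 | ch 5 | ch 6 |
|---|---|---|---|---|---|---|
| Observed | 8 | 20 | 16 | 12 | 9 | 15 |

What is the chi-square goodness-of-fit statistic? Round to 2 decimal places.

4.62

Expected counts E_i = n·p_i: 80×0.15 = 12, 80×0.22 = 17.6, 80×0.23 = 18.4, 80×0.10 = 8, 80×0.09 = 7.2, 80×0.21 = 16.8.
ch 1: (8 − 12)²/12 = 16/12 = 1.333
ch 2: (20 − 17.6)²/17.6 = 5.76/17.6 = 0.327
ch 3: (16 − 18.4)²/18.4 = 5.76/18.4 = 0.313
ch 4: (12 − 8)²/8 = 16/8 = 2.000
ch 5: (9 − 7.2)²/7.2 = 3.24/7.2 = 0.450
ch 6: (15 − 16.8)²/16.8 = 3.24/16.8 = 0.193
Sum = 4.62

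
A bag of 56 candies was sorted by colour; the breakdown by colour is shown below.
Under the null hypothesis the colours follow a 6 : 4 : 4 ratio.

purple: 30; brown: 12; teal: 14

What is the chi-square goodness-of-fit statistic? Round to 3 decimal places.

Ratio total = 14. Expected counts: 56×6/14 = 24, 56×4/14 = 16, 56×4/14 = 16.
χ² = (30−24)²/24 + (12−16)²/16 + (14−16)²/16
   = 1.5000 + 1.0000 + 0.2500
Sum = 2.750

2.750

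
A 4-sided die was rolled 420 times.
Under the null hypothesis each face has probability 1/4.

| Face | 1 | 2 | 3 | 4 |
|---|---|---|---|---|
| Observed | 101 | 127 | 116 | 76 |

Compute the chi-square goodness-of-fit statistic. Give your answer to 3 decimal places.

13.924

Expected count for each of the 4 categories: 420/4 = 105.
cat         O        E   (O−E)²/E
1         101      105     0.1524
2         127      105     4.6095
3         116      105     1.1524
4          76      105     8.0095
Sum = 13.924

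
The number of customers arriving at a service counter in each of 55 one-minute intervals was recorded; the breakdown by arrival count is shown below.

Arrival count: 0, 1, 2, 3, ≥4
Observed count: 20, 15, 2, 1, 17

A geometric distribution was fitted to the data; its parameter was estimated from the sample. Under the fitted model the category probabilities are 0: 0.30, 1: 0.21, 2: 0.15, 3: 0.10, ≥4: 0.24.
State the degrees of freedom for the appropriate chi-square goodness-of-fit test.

There are k = 5 categories and 1 parameter estimated from the data, so df = 5 − 1 − 1 = 3.

3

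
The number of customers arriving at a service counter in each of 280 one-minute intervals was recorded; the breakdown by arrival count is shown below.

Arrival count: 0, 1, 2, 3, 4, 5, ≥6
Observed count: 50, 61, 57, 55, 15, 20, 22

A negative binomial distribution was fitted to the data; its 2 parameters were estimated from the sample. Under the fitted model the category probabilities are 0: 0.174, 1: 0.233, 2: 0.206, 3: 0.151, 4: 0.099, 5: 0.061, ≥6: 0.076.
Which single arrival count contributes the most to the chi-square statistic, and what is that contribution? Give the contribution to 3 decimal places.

4, 5.837

Expected counts E_i = n·p_i: 280×0.174 = 48.72, 280×0.233 = 65.24, 280×0.206 = 57.68, 280×0.151 = 42.28, 280×0.099 = 27.72, 280×0.061 = 17.08, 280×0.076 = 21.28.
cat         O        E   (O−E)²/E
0          50    48.72     0.0336
1          61    65.24     0.2756
2          57    57.68     0.0080
3          55    42.28     3.8268
4          15    27.72     5.8369
5          20    17.08     0.4992
≥6         22    21.28     0.0244
The largest term is for 4: 5.837.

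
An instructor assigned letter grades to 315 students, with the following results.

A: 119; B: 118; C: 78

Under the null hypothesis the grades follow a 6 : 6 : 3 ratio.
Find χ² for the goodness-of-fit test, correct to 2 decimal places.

Ratio total = 15. Expected counts: 315×6/15 = 126, 315×6/15 = 126, 315×3/15 = 63.
A: (119 − 126)²/126 = 49/126 = 0.389
B: (118 − 126)²/126 = 64/126 = 0.508
C: (78 − 63)²/63 = 225/63 = 3.571
Sum = 4.47

4.47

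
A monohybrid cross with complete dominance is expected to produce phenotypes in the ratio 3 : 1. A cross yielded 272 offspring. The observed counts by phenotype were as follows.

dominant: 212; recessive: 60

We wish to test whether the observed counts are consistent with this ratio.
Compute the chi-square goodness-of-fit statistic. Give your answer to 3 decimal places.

Ratio total = 4. Expected counts: 272×3/4 = 204, 272×1/4 = 68.
cat            O        E   (O−E)²/E
dominant     212      204     0.3137
recessive     60       68     0.9412
Sum = 1.255

1.255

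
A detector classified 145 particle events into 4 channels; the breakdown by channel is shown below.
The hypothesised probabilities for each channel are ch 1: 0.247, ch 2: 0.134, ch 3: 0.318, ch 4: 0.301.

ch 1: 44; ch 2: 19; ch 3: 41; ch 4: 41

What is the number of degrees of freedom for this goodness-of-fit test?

3

There are k = 4 categories and no parameters were estimated from the data, so df = 4 − 1 = 3.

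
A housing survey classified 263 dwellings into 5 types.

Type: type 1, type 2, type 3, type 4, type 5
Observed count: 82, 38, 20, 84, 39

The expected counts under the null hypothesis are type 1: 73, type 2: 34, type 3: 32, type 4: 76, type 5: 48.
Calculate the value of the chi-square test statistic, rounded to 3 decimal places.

cat         O        E   (O−E)²/E
type 1     82       73     1.1096
type 2     38       34     0.4706
type 3     20       32     4.5000
type 4     84       76     0.8421
type 5     39       48     1.6875
Sum = 8.610

8.610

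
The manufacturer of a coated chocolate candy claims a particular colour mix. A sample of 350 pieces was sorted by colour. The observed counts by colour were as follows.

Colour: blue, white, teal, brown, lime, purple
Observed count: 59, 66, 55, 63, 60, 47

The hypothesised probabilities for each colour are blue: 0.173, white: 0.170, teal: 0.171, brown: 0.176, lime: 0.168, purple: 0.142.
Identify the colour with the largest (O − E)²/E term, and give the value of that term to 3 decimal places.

Expected counts E_i = n·p_i: 350×0.173 = 60.55, 350×0.170 = 59.5, 350×0.171 = 59.85, 350×0.176 = 61.6, 350×0.168 = 58.8, 350×0.142 = 49.7.
blue: (59 − 60.55)²/60.55 = 2.4025/60.55 = 0.0397
white: (66 − 59.5)²/59.5 = 42.25/59.5 = 0.7101
teal: (55 − 59.85)²/59.85 = 23.5225/59.85 = 0.3930
brown: (63 − 61.6)²/61.6 = 1.96/61.6 = 0.0318
lime: (60 − 58.8)²/58.8 = 1.44/58.8 = 0.0245
purple: (47 − 49.7)²/49.7 = 7.29/49.7 = 0.1467
The largest term is for white: 0.710.

white, 0.710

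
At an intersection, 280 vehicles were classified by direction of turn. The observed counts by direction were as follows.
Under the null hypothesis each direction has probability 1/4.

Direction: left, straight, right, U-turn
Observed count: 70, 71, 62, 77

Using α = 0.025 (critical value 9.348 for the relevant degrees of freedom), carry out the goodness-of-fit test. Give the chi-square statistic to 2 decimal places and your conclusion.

Expected count for each of the 4 categories: 280/4 = 70.
left: (70 − 70)²/70 = 0/70 = 0.000
straight: (71 − 70)²/70 = 1/70 = 0.014
right: (62 − 70)²/70 = 64/70 = 0.914
U-turn: (77 − 70)²/70 = 49/70 = 0.700
Sum = 1.63
df = 3. Since 1.63 < 9.348, we do not reject H₀.

1.63; do not reject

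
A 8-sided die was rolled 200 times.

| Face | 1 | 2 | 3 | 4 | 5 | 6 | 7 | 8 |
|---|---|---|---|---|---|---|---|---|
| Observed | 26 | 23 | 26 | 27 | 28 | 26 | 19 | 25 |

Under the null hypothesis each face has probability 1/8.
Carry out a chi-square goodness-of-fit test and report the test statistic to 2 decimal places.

Under H₀ each category has probability 1/8, so each expected count is 200/8 = 25.
1: (26 − 25)²/25 = 1/25 = 0.040
2: (23 − 25)²/25 = 4/25 = 0.160
3: (26 − 25)²/25 = 1/25 = 0.040
4: (27 − 25)²/25 = 4/25 = 0.160
5: (28 − 25)²/25 = 9/25 = 0.360
6: (26 − 25)²/25 = 1/25 = 0.040
7: (19 − 25)²/25 = 36/25 = 1.440
8: (25 − 25)²/25 = 0/25 = 0.000
Sum = 2.24

2.24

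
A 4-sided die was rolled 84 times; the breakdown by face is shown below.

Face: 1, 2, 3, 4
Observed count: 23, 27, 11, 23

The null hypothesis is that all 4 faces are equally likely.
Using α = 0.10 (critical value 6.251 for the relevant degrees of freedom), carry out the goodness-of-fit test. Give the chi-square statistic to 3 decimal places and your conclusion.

6.857; reject

Expected count for each of the 4 categories: 84/4 = 21.
cat         O        E   (O−E)²/E
1          23       21     0.1905
2          27       21     1.7143
3          11       21     4.7619
4          23       21     0.1905
Sum = 6.857
df = 3. Since 6.857 > 6.251, we reject H₀.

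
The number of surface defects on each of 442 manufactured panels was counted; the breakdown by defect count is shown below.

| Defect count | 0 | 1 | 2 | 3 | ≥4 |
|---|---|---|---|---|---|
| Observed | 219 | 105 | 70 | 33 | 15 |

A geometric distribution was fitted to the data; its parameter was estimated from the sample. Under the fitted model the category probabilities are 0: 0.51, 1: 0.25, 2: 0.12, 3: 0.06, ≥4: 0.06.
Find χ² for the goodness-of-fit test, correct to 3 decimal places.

12.467

Expected counts E_i = n·p_i: 442×0.51 = 225.42, 442×0.25 = 110.5, 442×0.12 = 53.04, 442×0.06 = 26.52, 442×0.06 = 26.52.
cat         O        E   (O−E)²/E
0         219   225.42     0.1828
1         105    110.5     0.2738
2          70    53.04     5.4231
3          33    26.52     1.5833
≥4         15    26.52     5.0042
Sum = 12.467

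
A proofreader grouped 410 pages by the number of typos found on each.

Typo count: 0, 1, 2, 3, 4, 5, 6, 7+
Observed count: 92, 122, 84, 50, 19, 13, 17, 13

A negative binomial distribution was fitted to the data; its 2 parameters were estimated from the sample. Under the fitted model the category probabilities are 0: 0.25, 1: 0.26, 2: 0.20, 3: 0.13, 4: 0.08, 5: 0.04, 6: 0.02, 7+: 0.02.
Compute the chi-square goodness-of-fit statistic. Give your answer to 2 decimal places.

Expected counts E_i = n·p_i: 410×0.25 = 102.5, 410×0.26 = 106.6, 410×0.20 = 82, 410×0.13 = 53.3, 410×0.08 = 32.8, 410×0.04 = 16.4, 410×0.02 = 8.2, 410×0.02 = 8.2.
χ² = (92−102.5)²/102.5 + (122−106.6)²/106.6 + (84−82)²/82 + (50−53.3)²/53.3 + (19−32.8)²/32.8 + (13−16.4)²/16.4 + (17−8.2)²/8.2 + (13−8.2)²/8.2
   = 1.076 + 2.225 + 0.049 + 0.204 + 5.806 + 0.705 + 9.444 + 2.810
Sum = 22.32

22.32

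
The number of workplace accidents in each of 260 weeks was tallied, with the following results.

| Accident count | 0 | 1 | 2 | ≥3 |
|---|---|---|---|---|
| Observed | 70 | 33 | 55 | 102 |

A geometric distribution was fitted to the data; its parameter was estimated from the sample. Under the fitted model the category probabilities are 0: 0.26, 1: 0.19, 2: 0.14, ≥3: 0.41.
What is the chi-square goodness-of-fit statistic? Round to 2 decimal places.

15.23

Expected counts E_i = n·p_i: 260×0.26 = 67.6, 260×0.19 = 49.4, 260×0.14 = 36.4, 260×0.41 = 106.6.
0: (70 − 67.6)²/67.6 = 5.76/67.6 = 0.085
1: (33 − 49.4)²/49.4 = 268.96/49.4 = 5.445
2: (55 − 36.4)²/36.4 = 345.96/36.4 = 9.504
≥3: (102 − 106.6)²/106.6 = 21.16/106.6 = 0.198
Sum = 15.23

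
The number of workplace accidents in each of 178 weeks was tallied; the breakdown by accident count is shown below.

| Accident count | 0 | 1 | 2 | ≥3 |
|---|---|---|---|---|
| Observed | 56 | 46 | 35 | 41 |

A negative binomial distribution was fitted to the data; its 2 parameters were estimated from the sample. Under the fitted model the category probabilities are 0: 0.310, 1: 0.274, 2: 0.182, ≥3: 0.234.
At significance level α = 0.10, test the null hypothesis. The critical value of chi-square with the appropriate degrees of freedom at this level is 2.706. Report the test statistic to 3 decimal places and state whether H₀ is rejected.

0.389; do not reject

Expected counts E_i = n·p_i: 178×0.310 = 55.18, 178×0.274 = 48.772, 178×0.182 = 32.396, 178×0.234 = 41.652.
χ² = (56−55.18)²/55.18 + (46−48.772)²/48.772 + (35−32.396)²/32.396 + (41−41.652)²/41.652
   = 0.0122 + 0.1575 + 0.2093 + 0.0102
Sum = 0.389
df = 1. Since 0.389 < 2.706, we do not reject H₀.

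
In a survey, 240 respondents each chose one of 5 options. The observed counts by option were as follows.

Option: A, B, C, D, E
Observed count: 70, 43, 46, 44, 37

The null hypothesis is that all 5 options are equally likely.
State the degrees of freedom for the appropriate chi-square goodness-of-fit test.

4

There are k = 5 categories and no parameters were estimated from the data, so df = 5 − 1 = 4.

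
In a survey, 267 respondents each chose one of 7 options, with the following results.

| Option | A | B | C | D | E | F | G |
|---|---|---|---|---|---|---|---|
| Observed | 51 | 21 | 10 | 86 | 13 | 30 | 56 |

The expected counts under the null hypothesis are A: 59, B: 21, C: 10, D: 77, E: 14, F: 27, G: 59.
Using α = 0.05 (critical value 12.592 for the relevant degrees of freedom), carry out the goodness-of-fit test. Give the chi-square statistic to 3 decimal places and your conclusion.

2.694; do not reject

χ² = (51−59)²/59 + (21−21)²/21 + (10−10)²/10 + (86−77)²/77 + (13−14)²/14 + (30−27)²/27 + (56−59)²/59
   = 1.0847 + 0.0000 + 0.0000 + 1.0519 + 0.0714 + 0.3333 + 0.1525
Sum = 2.694
df = 6. Since 2.694 < 12.592, we do not reject H₀.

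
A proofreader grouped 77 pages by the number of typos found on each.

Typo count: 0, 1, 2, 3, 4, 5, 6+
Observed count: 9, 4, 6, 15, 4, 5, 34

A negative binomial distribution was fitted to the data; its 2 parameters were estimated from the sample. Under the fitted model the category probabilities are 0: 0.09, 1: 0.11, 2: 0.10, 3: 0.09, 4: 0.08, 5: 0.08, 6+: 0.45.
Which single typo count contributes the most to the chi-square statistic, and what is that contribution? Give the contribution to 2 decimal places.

3, 9.40

Expected counts E_i = n·p_i: 77×0.09 = 6.93, 77×0.11 = 8.47, 77×0.10 = 7.7, 77×0.09 = 6.93, 77×0.08 = 6.16, 77×0.08 = 6.16, 77×0.45 = 34.65.
cat         O        E   (O−E)²/E
0           9     6.93      0.618
1           4     8.47      2.359
2           6      7.7      0.375
3          15     6.93      9.398
4           4     6.16      0.757
5           5     6.16      0.218
6+         34    34.65      0.012
The largest term is for 3: 9.40.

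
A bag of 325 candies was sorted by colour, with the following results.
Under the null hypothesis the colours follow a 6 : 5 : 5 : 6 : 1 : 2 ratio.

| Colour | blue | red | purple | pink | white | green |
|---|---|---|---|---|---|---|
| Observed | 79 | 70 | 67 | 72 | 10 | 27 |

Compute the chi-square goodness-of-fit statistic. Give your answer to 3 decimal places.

1.651

Ratio total = 25. Expected counts: 325×6/25 = 78, 325×5/25 = 65, 325×5/25 = 65, 325×6/25 = 78, 325×1/25 = 13, 325×2/25 = 26.
blue: (79 − 78)²/78 = 1/78 = 0.0128
red: (70 − 65)²/65 = 25/65 = 0.3846
purple: (67 − 65)²/65 = 4/65 = 0.0615
pink: (72 − 78)²/78 = 36/78 = 0.4615
white: (10 − 13)²/13 = 9/13 = 0.6923
green: (27 − 26)²/26 = 1/26 = 0.0385
Sum = 1.651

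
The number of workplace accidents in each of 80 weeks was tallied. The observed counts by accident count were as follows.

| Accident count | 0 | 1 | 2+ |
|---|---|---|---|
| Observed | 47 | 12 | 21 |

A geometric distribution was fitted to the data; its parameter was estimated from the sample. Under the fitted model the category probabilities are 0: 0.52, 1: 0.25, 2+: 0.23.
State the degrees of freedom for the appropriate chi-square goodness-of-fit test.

There are k = 3 categories and 1 parameter estimated from the data, so df = 3 − 1 − 1 = 1.

1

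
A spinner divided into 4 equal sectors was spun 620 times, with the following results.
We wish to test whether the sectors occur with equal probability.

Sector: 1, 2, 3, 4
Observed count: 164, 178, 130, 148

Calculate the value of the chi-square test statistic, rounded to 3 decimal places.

Expected count for each of the 4 categories: 620/4 = 155.
1: (164 − 155)²/155 = 81/155 = 0.5226
2: (178 − 155)²/155 = 529/155 = 3.4129
3: (130 − 155)²/155 = 625/155 = 4.0323
4: (148 − 155)²/155 = 49/155 = 0.3161
Sum = 8.284

8.284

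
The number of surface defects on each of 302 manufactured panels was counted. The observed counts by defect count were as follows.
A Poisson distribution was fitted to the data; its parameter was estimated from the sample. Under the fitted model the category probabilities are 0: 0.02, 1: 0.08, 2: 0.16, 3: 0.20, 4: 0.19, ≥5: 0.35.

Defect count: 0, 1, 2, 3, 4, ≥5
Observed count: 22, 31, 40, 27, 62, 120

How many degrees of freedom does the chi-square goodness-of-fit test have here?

4

There are k = 6 categories and 1 parameter estimated from the data, so df = 6 − 1 − 1 = 4.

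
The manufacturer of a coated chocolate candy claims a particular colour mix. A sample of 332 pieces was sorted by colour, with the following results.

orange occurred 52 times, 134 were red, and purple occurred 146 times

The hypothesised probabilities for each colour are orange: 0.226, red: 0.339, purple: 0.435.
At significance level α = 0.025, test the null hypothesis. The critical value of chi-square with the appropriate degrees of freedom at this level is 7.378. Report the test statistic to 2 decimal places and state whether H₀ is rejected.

11.18; reject

Expected counts E_i = n·p_i: 332×0.226 = 75.032, 332×0.339 = 112.548, 332×0.435 = 144.42.
cat         O        E   (O−E)²/E
orange     52   75.032      7.070
red       134  112.548      4.089
purple    146   144.42      0.017
Sum = 11.18
df = 2. Since 11.18 > 7.378, we reject H₀.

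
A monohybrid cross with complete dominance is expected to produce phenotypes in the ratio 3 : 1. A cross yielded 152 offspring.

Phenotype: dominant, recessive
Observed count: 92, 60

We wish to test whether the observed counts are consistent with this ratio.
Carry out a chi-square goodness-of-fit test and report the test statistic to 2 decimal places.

Ratio total = 4. Expected counts: 152×3/4 = 114, 152×1/4 = 38.
cat            O        E   (O−E)²/E
dominant      92      114      4.246
recessive     60       38     12.737
Sum = 16.98

16.98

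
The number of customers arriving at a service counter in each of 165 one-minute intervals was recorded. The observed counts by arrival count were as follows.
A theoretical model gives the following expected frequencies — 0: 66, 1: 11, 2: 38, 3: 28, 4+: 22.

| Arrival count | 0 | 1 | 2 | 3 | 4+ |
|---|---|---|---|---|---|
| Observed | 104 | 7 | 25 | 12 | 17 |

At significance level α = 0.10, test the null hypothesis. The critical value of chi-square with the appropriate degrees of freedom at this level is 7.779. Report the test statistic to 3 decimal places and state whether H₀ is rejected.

χ² = (104−66)²/66 + (7−11)²/11 + (25−38)²/38 + (12−28)²/28 + (17−22)²/22
   = 21.8788 + 1.4545 + 4.4474 + 9.1429 + 1.1364
Sum = 38.060
df = 4. Since 38.060 > 7.779, we reject H₀.

38.060; reject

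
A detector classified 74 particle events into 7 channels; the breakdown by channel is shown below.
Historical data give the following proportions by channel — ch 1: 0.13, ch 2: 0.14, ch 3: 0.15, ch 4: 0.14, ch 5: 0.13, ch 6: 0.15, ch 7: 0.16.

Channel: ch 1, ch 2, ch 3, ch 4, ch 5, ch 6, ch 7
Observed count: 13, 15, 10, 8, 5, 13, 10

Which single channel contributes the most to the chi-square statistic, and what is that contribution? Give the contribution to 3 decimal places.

Expected counts E_i = n·p_i: 74×0.13 = 9.62, 74×0.14 = 10.36, 74×0.15 = 11.1, 74×0.14 = 10.36, 74×0.13 = 9.62, 74×0.15 = 11.1, 74×0.16 = 11.84.
ch 1: (13 − 9.62)²/9.62 = 11.4244/9.62 = 1.1876
ch 2: (15 − 10.36)²/10.36 = 21.5296/10.36 = 2.0781
ch 3: (10 − 11.1)²/11.1 = 1.21/11.1 = 0.1090
ch 4: (8 − 10.36)²/10.36 = 5.5696/10.36 = 0.5376
ch 5: (5 − 9.62)²/9.62 = 21.3444/9.62 = 2.2188
ch 6: (13 − 11.1)²/11.1 = 3.61/11.1 = 0.3252
ch 7: (10 − 11.84)²/11.84 = 3.3856/11.84 = 0.2859
The largest term is for ch 5: 2.219.

ch 5, 2.219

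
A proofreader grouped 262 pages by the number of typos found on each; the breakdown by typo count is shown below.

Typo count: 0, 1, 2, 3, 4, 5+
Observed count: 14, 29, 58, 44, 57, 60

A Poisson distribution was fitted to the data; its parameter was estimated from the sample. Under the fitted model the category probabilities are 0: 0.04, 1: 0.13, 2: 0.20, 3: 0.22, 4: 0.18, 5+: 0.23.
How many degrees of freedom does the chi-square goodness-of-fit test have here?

4

There are k = 6 categories and 1 parameter estimated from the data, so df = 6 − 1 − 1 = 4.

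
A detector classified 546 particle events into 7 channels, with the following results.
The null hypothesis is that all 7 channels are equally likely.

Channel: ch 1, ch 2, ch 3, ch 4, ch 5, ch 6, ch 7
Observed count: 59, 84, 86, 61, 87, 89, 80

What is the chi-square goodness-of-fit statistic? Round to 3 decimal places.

12.256

Expected count for each of the 7 categories: 546/7 = 78.
χ² = (59−78)²/78 + (84−78)²/78 + (86−78)²/78 + (61−78)²/78 + (87−78)²/78 + (89−78)²/78 + (80−78)²/78
   = 4.6282 + 0.4615 + 0.8205 + 3.7051 + 1.0385 + 1.5513 + 0.0513
Sum = 12.256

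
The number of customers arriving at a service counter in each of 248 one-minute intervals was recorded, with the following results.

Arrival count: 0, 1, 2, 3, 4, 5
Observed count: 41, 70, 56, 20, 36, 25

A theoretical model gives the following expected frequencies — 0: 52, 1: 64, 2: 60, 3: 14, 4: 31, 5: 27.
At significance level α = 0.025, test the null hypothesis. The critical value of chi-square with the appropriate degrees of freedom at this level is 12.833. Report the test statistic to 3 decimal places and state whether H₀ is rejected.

6.682; do not reject

0: (41 − 52)²/52 = 121/52 = 2.3269
1: (70 − 64)²/64 = 36/64 = 0.5625
2: (56 − 60)²/60 = 16/60 = 0.2667
3: (20 − 14)²/14 = 36/14 = 2.5714
4: (36 − 31)²/31 = 25/31 = 0.8065
5: (25 − 27)²/27 = 4/27 = 0.1481
Sum = 6.682
df = 5. Since 6.682 < 12.833, we do not reject H₀.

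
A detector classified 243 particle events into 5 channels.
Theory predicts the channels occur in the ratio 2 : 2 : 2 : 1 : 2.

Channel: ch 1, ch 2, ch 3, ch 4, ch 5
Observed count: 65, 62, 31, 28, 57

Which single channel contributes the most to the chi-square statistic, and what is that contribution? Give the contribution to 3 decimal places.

ch 3, 9.796

Ratio total = 9. Expected counts: 243×2/9 = 54, 243×2/9 = 54, 243×2/9 = 54, 243×1/9 = 27, 243×2/9 = 54.
cat         O        E   (O−E)²/E
ch 1       65       54     2.2407
ch 2       62       54     1.1852
ch 3       31       54     9.7963
ch 4       28       27     0.0370
ch 5       57       54     0.1667
The largest term is for ch 3: 9.796.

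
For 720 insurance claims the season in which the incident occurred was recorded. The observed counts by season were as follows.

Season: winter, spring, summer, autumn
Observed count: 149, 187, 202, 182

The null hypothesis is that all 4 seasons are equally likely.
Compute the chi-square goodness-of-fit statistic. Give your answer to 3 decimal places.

8.322

Expected count for each of the 4 categories: 720/4 = 180.
χ² = (149−180)²/180 + (187−180)²/180 + (202−180)²/180 + (182−180)²/180
   = 5.3389 + 0.2722 + 2.6889 + 0.0222
Sum = 8.322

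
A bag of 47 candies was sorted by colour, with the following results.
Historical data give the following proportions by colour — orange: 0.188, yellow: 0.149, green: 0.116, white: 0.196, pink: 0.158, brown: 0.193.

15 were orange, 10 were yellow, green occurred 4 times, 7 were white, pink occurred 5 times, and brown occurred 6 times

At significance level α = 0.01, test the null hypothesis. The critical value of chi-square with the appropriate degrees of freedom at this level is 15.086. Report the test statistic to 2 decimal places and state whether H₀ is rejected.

8.33; do not reject

Expected counts E_i = n·p_i: 47×0.188 = 8.836, 47×0.149 = 7.003, 47×0.116 = 5.452, 47×0.196 = 9.212, 47×0.158 = 7.426, 47×0.193 = 9.071.
χ² = (15−8.836)²/8.836 + (10−7.003)²/7.003 + (4−5.452)²/5.452 + (7−9.212)²/9.212 + (5−7.426)²/7.426 + (6−9.071)²/9.071
   = 4.300 + 1.283 + 0.387 + 0.531 + 0.793 + 1.040
Sum = 8.33
df = 5. Since 8.33 < 15.086, we do not reject H₀.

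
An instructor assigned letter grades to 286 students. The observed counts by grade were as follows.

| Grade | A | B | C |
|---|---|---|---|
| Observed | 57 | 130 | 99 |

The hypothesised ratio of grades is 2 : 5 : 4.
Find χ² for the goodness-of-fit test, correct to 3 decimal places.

0.721

Ratio total = 11. Expected counts: 286×2/11 = 52, 286×5/11 = 130, 286×4/11 = 104.
cat         O        E   (O−E)²/E
A          57       52     0.4808
B         130      130     0.0000
C          99      104     0.2404
Sum = 0.721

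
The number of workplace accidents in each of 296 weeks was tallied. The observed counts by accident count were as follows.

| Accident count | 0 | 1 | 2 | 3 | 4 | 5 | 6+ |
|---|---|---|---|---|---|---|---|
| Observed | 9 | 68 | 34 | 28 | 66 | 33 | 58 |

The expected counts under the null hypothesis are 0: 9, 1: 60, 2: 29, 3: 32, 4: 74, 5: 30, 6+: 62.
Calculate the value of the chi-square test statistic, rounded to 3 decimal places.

0: (9 − 9)²/9 = 0/9 = 0.0000
1: (68 − 60)²/60 = 64/60 = 1.0667
2: (34 − 29)²/29 = 25/29 = 0.8621
3: (28 − 32)²/32 = 16/32 = 0.5000
4: (66 − 74)²/74 = 64/74 = 0.8649
5: (33 − 30)²/30 = 9/30 = 0.3000
6+: (58 − 62)²/62 = 16/62 = 0.2581
Sum = 3.852

3.852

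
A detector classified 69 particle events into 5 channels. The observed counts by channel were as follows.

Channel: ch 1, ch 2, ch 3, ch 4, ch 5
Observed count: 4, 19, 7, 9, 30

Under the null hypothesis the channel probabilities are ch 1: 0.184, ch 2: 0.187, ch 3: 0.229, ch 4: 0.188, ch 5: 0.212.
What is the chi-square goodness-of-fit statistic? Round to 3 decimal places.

31.109

Expected counts E_i = n·p_i: 69×0.184 = 12.696, 69×0.187 = 12.903, 69×0.229 = 15.801, 69×0.188 = 12.972, 69×0.212 = 14.628.
cat         O        E   (O−E)²/E
ch 1        4   12.696     5.9562
ch 2       19   12.903     2.8810
ch 3        7   15.801     4.9021
ch 4        9   12.972     1.2162
ch 5       30   14.628    16.1538
Sum = 31.109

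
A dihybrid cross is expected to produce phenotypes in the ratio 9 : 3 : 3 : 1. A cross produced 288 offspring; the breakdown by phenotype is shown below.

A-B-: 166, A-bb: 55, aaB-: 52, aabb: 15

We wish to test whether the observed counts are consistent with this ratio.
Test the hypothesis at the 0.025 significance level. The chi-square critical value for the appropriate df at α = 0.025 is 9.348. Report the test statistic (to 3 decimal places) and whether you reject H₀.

Ratio total = 16. Expected counts: 288×9/16 = 162, 288×3/16 = 54, 288×3/16 = 54, 288×1/16 = 18.
cat         O        E   (O−E)²/E
A-B-      166      162     0.0988
A-bb       55       54     0.0185
aaB-       52       54     0.0741
aabb       15       18     0.5000
Sum = 0.691
df = 3. Since 0.691 < 9.348, we do not reject H₀.

0.691; do not reject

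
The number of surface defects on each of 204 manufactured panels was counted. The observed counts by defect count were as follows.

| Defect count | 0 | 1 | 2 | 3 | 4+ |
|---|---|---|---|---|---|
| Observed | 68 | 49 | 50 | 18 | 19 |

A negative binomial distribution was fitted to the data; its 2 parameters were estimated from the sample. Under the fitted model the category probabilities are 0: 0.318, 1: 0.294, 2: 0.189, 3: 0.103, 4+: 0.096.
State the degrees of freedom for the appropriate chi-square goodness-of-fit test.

There are k = 5 categories and 2 parameters estimated from the data, so df = 5 − 1 − 2 = 2.

2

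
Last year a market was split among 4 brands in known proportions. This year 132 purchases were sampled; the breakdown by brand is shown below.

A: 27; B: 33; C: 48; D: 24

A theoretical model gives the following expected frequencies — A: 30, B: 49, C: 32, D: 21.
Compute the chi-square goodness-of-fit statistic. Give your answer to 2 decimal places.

cat         O        E   (O−E)²/E
A          27       30      0.300
B          33       49      5.224
C          48       32      8.000
D          24       21      0.429
Sum = 13.95

13.95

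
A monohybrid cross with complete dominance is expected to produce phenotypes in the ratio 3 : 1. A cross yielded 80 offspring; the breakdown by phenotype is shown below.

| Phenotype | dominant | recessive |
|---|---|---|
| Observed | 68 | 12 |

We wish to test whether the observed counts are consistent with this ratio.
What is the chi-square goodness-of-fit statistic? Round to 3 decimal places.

4.267

Ratio total = 4. Expected counts: 80×3/4 = 60, 80×1/4 = 20.
χ² = (68−60)²/60 + (12−20)²/20
   = 1.0667 + 3.2000
Sum = 4.267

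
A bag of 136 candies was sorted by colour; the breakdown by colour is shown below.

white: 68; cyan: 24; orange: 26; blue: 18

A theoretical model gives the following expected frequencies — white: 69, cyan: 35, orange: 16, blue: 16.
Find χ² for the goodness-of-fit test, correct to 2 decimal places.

9.97

χ² = (68−69)²/69 + (24−35)²/35 + (26−16)²/16 + (18−16)²/16
   = 0.014 + 3.457 + 6.250 + 0.250
Sum = 9.97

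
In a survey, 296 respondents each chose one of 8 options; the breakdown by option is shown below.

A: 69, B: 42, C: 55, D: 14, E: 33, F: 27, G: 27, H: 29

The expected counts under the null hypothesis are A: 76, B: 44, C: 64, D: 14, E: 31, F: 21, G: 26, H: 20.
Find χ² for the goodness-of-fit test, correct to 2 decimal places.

A: (69 − 76)²/76 = 49/76 = 0.645
B: (42 − 44)²/44 = 4/44 = 0.091
C: (55 − 64)²/64 = 81/64 = 1.266
D: (14 − 14)²/14 = 0/14 = 0.000
E: (33 − 31)²/31 = 4/31 = 0.129
F: (27 − 21)²/21 = 36/21 = 1.714
G: (27 − 26)²/26 = 1/26 = 0.038
H: (29 − 20)²/20 = 81/20 = 4.050
Sum = 7.93

7.93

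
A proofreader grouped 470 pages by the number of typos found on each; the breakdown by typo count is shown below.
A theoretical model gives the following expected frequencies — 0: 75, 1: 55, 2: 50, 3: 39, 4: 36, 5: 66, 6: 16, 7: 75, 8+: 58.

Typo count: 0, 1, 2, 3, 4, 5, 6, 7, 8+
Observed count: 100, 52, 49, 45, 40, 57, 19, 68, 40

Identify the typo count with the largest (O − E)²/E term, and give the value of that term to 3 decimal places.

0: (100 − 75)²/75 = 625/75 = 8.3333
1: (52 − 55)²/55 = 9/55 = 0.1636
2: (49 − 50)²/50 = 1/50 = 0.0200
3: (45 − 39)²/39 = 36/39 = 0.9231
4: (40 − 36)²/36 = 16/36 = 0.4444
5: (57 − 66)²/66 = 81/66 = 1.2273
6: (19 − 16)²/16 = 9/16 = 0.5625
7: (68 − 75)²/75 = 49/75 = 0.6533
8+: (40 − 58)²/58 = 324/58 = 5.5862
The largest term is for 0: 8.333.

0, 8.333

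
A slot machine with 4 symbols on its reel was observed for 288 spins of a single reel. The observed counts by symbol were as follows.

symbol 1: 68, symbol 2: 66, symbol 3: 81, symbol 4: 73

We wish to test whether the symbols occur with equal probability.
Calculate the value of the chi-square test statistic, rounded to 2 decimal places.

Under H₀ each category has probability 1/4, so each expected count is 288/4 = 72.
χ² = (68−72)²/72 + (66−72)²/72 + (81−72)²/72 + (73−72)²/72
   = 0.222 + 0.500 + 1.125 + 0.014
Sum = 1.86

1.86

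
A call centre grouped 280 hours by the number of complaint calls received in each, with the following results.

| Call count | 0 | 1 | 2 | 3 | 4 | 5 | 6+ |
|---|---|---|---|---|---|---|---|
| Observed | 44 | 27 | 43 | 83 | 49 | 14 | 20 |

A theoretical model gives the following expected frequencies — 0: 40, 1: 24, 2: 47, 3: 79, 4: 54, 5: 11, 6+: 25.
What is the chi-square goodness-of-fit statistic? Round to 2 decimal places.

0: (44 − 40)²/40 = 16/40 = 0.400
1: (27 − 24)²/24 = 9/24 = 0.375
2: (43 − 47)²/47 = 16/47 = 0.340
3: (83 − 79)²/79 = 16/79 = 0.203
4: (49 − 54)²/54 = 25/54 = 0.463
5: (14 − 11)²/11 = 9/11 = 0.818
6+: (20 − 25)²/25 = 25/25 = 1.000
Sum = 3.60

3.60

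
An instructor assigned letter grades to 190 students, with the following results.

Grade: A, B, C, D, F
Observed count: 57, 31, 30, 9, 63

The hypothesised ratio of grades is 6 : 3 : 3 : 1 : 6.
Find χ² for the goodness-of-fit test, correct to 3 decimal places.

Ratio total = 19. Expected counts: 190×6/19 = 60, 190×3/19 = 30, 190×3/19 = 30, 190×1/19 = 10, 190×6/19 = 60.
A: (57 − 60)²/60 = 9/60 = 0.1500
B: (31 − 30)²/30 = 1/30 = 0.0333
C: (30 − 30)²/30 = 0/30 = 0.0000
D: (9 − 10)²/10 = 1/10 = 0.1000
F: (63 − 60)²/60 = 9/60 = 0.1500
Sum = 0.433

0.433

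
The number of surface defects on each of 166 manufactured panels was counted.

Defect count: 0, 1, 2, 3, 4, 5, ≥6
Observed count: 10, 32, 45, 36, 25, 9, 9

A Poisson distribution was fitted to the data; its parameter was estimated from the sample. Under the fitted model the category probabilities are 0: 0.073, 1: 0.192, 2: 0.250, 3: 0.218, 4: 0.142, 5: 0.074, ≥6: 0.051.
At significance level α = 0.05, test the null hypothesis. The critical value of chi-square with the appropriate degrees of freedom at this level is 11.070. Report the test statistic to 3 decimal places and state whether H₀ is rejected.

1.665; do not reject

Expected counts E_i = n·p_i: 166×0.073 = 12.118, 166×0.192 = 31.872, 166×0.250 = 41.5, 166×0.218 = 36.188, 166×0.142 = 23.572, 166×0.074 = 12.284, 166×0.051 = 8.466.
cat         O        E   (O−E)²/E
0          10   12.118     0.3702
1          32   31.872     0.0005
2          45     41.5     0.2952
3          36   36.188     0.0010
4          25   23.572     0.0865
5           9   12.284     0.8779
≥6          9    8.466     0.0337
Sum = 1.665
df = 5. Since 1.665 < 11.070, we do not reject H₀.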